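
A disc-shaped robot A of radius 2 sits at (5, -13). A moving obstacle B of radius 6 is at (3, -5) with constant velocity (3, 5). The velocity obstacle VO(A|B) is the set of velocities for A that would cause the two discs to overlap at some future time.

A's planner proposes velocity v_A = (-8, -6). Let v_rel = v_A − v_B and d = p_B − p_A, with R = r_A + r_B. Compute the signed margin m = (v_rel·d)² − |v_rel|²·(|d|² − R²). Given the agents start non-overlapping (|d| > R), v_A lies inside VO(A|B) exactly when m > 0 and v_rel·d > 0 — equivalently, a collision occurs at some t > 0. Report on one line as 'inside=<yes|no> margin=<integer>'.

d = (-2, 8),  |d|² = 68;  R = 2+6 = 8,  c = 68−8² = 4
v_rel = (-11, -11),  |v_rel|² = 242;  v_rel·d = (-11)·(-2) + (-11)·(8) = -66
242·t² + 132·t + 4 = 0  ⇒  m = (-66)² − 242·4 = 3388
m = 3388 > 0,  v_rel·d = -66 < 0  ⇒  outside

inside=no margin=3388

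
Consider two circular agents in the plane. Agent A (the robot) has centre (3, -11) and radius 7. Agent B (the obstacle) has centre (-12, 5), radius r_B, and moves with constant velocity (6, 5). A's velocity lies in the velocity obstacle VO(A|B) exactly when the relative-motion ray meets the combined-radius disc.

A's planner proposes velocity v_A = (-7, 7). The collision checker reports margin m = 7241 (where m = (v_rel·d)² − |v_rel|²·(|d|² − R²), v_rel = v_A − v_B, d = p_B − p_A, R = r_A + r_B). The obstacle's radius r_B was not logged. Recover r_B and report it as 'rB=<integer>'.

m = 7241
d = (-15, 16);  v_rel = (-13, 2),  |v_rel|² = 173
v_rel×d = (-13)·(16) − (2)·(-15) = -178
since m = R²·173 − (-178)²:  R² = (31684 + 7241) / 173 = 225
R = √225 = 15  ⇒  r_B = 15 − 7 = 8

rB=8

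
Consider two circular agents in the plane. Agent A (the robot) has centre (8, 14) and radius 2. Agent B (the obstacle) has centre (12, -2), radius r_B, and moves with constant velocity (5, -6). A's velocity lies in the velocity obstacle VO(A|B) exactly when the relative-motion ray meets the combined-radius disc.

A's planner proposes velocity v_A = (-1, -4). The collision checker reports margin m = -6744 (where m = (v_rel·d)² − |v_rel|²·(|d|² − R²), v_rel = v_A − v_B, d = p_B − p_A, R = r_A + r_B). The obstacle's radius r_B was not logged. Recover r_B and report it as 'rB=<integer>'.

m = -6744
d = (4, -16);  v_rel = (-6, 2),  |v_rel|² = 40
v_rel×d = (-6)·(-16) − (2)·(4) = 88
since m = R²·40 − 88²:  R² = (7744 + -6744) / 40 = 25
R = √25 = 5  ⇒  r_B = 5 − 2 = 3

rB=3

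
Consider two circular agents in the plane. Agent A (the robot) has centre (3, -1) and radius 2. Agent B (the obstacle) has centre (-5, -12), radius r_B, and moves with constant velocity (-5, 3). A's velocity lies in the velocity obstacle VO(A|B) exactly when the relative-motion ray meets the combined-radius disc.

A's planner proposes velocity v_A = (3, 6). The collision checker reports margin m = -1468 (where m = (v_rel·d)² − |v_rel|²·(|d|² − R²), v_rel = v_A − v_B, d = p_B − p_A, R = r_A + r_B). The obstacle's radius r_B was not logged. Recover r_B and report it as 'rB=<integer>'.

m = -1468
d = (-8, -11);  v_rel = (8, 3),  |v_rel|² = 73
v_rel×d = (8)·(-11) − (3)·(-8) = -64
since m = R²·73 − (-64)²:  R² = (4096 + -1468) / 73 = 36
R = √36 = 6  ⇒  r_B = 6 − 2 = 4

rB=4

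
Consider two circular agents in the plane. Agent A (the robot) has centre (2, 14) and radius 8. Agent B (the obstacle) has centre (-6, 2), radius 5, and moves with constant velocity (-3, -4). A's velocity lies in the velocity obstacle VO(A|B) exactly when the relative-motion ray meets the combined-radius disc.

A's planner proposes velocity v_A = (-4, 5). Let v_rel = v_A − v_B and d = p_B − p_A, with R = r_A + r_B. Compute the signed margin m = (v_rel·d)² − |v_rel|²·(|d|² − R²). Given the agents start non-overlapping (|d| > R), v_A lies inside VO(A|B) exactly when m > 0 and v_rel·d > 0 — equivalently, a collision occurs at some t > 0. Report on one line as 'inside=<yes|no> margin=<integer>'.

d = (-8, -12),  |d|² = 208;  R = 8+5 = 13,  c = 208−13² = 39
v_rel = (-1, 9),  |v_rel|² = 82;  v_rel·d = (-1)·(-8) + (9)·(-12) = -100
82·t² + 200·t + 39 = 0  ⇒  m = (-100)² − 82·39 = 6802
m = 6802 > 0,  v_rel·d = -100 < 0  ⇒  outside

inside=no margin=6802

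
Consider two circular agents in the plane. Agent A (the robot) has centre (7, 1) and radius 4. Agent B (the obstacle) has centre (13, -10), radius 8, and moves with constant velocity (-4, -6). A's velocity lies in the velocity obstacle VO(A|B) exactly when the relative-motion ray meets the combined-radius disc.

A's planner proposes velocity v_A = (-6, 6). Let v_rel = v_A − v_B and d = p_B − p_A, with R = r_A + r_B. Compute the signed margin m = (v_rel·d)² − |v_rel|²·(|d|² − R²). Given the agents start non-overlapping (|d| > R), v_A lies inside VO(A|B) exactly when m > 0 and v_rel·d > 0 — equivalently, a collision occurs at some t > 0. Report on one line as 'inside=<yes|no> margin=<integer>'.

d = (6, -11),  |d|² = 157;  R = 4+8 = 12,  c = 157−12² = 13
v_rel = (-2, 12),  |v_rel|² = 148;  v_rel·d = (-2)·(6) + (12)·(-11) = -144
148·t² + 288·t + 13 = 0  ⇒  m = (-144)² − 148·13 = 18812
m = 18812 > 0,  v_rel·d = -144 < 0  ⇒  outside

inside=no margin=18812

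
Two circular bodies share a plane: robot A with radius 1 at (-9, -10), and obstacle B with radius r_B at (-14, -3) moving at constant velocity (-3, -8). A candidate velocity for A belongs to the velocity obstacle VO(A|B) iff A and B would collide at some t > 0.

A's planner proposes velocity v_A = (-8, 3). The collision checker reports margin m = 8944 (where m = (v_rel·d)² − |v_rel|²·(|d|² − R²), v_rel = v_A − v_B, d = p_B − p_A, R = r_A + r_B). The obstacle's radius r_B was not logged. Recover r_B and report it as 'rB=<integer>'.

m = 8944
d = (-5, 7);  v_rel = (-5, 11),  |v_rel|² = 146
v_rel×d = (-5)·(7) − (11)·(-5) = 20
since m = R²·146 − 20²:  R² = (400 + 8944) / 146 = 64
R = √64 = 8  ⇒  r_B = 8 − 1 = 7

rB=7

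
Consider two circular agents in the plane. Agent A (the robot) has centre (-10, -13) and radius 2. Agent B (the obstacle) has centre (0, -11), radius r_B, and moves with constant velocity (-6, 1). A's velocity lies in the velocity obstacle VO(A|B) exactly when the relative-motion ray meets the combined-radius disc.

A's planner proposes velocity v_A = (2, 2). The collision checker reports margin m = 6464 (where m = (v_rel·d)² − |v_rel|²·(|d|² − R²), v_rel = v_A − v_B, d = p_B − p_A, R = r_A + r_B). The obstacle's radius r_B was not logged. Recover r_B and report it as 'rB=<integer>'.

m = 6464
d = (10, 2);  v_rel = (8, 1),  |v_rel|² = 65
v_rel×d = (8)·(2) − (1)·(10) = 6
since m = R²·65 − 6²:  R² = (36 + 6464) / 65 = 100
R = √100 = 10  ⇒  r_B = 10 − 2 = 8

rB=8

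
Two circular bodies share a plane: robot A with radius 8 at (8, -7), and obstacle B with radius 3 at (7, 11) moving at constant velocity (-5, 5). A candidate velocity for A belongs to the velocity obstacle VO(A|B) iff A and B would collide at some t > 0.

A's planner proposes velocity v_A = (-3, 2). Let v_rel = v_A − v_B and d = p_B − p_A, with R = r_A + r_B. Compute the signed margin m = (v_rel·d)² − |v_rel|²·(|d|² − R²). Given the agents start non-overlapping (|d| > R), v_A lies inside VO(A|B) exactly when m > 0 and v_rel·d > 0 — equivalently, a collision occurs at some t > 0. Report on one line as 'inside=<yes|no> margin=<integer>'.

d = (-1, 18),  |d|² = 325;  R = 8+3 = 11,  c = 325−11² = 204
v_rel = (2, -3),  |v_rel|² = 13;  v_rel·d = (2)·(-1) + (-3)·(18) = -56
13·t² + 112·t + 204 = 0  ⇒  m = (-56)² − 13·204 = 484
m = 484 > 0,  v_rel·d = -56 < 0  ⇒  outside

inside=no margin=484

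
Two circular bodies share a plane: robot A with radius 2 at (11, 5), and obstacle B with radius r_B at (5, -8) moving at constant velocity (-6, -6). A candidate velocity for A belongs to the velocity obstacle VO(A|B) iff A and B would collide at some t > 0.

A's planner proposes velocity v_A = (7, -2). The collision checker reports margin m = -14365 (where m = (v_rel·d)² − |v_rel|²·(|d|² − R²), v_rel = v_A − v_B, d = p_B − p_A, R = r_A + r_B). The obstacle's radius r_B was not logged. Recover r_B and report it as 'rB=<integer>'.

m = -14365
d = (-6, -13);  v_rel = (13, 4),  |v_rel|² = 185
v_rel×d = (13)·(-13) − (4)·(-6) = -145
since m = R²·185 − (-145)²:  R² = (21025 + -14365) / 185 = 36
R = √36 = 6  ⇒  r_B = 6 − 2 = 4

rB=4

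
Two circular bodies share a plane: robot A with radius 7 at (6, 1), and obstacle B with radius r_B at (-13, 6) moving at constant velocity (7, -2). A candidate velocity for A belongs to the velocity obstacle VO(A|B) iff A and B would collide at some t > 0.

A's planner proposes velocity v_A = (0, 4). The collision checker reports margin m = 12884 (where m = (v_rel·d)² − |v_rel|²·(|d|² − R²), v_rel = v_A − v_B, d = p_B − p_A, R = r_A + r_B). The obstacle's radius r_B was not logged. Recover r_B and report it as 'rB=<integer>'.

m = 12884
d = (-19, 5);  v_rel = (-7, 6),  |v_rel|² = 85
v_rel×d = (-7)·(5) − (6)·(-19) = 79
since m = R²·85 − 79²:  R² = (6241 + 12884) / 85 = 225
R = √225 = 15  ⇒  r_B = 15 − 7 = 8

rB=8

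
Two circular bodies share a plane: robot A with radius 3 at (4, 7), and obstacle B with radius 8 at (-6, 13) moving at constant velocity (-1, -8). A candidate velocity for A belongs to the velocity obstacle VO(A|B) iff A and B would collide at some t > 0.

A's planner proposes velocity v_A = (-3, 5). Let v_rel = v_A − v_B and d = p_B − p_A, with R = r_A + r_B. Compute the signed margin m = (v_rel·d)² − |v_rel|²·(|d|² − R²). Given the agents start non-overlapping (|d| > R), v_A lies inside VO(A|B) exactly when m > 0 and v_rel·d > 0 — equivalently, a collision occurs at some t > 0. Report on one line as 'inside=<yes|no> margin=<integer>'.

d = (-10, 6),  |d|² = 136;  R = 3+8 = 11,  c = 136−11² = 15
v_rel = (-2, 13),  |v_rel|² = 173;  v_rel·d = (-2)·(-10) + (13)·(6) = 98
173·t² − 196·t + 15 = 0  ⇒  m = 98² − 173·15 = 7009
m = 7009 > 0,  v_rel·d = 98 > 0  ⇒  inside

inside=yes margin=7009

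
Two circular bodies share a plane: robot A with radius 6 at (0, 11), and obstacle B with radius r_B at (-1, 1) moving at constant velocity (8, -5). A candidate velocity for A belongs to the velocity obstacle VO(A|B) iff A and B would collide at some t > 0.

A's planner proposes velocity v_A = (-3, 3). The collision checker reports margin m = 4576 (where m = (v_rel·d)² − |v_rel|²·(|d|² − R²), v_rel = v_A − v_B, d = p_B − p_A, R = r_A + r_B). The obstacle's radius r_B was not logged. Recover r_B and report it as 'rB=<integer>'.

m = 4576
d = (-1, -10);  v_rel = (-11, 8),  |v_rel|² = 185
v_rel×d = (-11)·(-10) − (8)·(-1) = 118
since m = R²·185 − 118²:  R² = (13924 + 4576) / 185 = 100
R = √100 = 10  ⇒  r_B = 10 − 6 = 4

rB=4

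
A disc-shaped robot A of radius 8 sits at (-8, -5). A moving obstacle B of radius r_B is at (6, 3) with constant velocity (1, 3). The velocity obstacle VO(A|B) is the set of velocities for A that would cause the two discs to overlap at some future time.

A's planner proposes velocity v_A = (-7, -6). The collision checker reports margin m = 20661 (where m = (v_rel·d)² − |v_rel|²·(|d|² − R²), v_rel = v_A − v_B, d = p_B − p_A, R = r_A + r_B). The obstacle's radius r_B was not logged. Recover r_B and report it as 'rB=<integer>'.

m = 20661
d = (14, 8);  v_rel = (-8, -9),  |v_rel|² = 145
v_rel×d = (-8)·(8) − (-9)·(14) = 62
since m = R²·145 − 62²:  R² = (3844 + 20661) / 145 = 169
R = √169 = 13  ⇒  r_B = 13 − 8 = 5

rB=5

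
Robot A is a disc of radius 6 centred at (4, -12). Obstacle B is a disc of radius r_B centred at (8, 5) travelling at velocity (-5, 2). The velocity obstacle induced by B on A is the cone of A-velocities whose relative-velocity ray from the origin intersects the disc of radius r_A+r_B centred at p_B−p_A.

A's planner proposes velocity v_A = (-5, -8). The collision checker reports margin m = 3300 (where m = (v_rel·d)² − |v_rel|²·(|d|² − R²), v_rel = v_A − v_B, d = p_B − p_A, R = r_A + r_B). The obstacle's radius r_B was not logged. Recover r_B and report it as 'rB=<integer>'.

m = 3300
d = (4, 17);  v_rel = (0, -10),  |v_rel|² = 100
v_rel×d = (0)·(17) − (-10)·(4) = 40
since m = R²·100 − 40²:  R² = (1600 + 3300) / 100 = 49
R = √49 = 7  ⇒  r_B = 7 − 6 = 1

rB=1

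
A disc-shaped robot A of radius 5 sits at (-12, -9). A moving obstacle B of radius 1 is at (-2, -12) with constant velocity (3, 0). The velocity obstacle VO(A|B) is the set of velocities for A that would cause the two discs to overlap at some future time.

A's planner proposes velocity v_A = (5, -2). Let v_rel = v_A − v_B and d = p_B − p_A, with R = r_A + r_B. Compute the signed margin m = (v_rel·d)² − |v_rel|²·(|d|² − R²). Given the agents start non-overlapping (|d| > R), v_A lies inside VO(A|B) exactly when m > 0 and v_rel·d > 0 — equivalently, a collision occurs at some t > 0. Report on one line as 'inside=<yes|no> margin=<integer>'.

d = (10, -3),  |d|² = 109;  R = 5+1 = 6,  c = 109−6² = 73
v_rel = (2, -2),  |v_rel|² = 8;  v_rel·d = (2)·(10) + (-2)·(-3) = 26
8·t² − 52·t + 73 = 0  ⇒  m = 26² − 8·73 = 92
m = 92 > 0,  v_rel·d = 26 > 0  ⇒  inside

inside=yes margin=92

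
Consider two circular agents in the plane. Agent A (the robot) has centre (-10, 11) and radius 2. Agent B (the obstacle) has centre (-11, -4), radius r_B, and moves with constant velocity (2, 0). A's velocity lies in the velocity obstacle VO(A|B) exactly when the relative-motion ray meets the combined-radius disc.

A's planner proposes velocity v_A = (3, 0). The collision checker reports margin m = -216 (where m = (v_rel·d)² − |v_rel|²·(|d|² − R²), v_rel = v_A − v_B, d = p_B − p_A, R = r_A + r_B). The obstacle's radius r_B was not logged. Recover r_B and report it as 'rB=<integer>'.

m = -216
d = (-1, -15);  v_rel = (1, 0),  |v_rel|² = 1
v_rel×d = (1)·(-15) − (0)·(-1) = -15
since m = R²·1 − (-15)²:  R² = (225 + -216) / 1 = 9
R = √9 = 3  ⇒  r_B = 3 − 2 = 1

rB=1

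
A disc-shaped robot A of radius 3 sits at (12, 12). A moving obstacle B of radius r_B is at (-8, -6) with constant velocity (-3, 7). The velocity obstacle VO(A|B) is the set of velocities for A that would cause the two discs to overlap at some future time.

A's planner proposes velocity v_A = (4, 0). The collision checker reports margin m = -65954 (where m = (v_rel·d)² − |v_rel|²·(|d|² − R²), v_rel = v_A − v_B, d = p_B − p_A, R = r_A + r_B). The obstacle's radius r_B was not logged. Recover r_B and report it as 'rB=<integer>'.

m = -65954
d = (-20, -18);  v_rel = (7, -7),  |v_rel|² = 98
v_rel×d = (7)·(-18) − (-7)·(-20) = -266
since m = R²·98 − (-266)²:  R² = (70756 + -65954) / 98 = 49
R = √49 = 7  ⇒  r_B = 7 − 3 = 4

rB=4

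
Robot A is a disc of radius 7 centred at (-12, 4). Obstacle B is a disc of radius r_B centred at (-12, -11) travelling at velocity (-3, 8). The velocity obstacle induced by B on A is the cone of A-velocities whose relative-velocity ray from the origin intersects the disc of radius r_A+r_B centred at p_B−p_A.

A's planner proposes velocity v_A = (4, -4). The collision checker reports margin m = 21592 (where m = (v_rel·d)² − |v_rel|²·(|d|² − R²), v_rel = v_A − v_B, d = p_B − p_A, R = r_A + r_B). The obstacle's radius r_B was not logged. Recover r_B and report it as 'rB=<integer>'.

m = 21592
d = (0, -15);  v_rel = (7, -12),  |v_rel|² = 193
v_rel×d = (7)·(-15) − (-12)·(0) = -105
since m = R²·193 − (-105)²:  R² = (11025 + 21592) / 193 = 169
R = √169 = 13  ⇒  r_B = 13 − 7 = 6

rB=6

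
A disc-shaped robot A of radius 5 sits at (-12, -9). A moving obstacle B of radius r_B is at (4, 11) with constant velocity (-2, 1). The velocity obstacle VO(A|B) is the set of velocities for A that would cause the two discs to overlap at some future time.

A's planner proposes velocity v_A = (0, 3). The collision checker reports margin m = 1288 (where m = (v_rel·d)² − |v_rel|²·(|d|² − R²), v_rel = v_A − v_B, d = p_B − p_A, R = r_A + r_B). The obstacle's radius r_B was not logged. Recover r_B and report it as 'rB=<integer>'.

m = 1288
d = (16, 20);  v_rel = (2, 2),  |v_rel|² = 8
v_rel×d = (2)·(20) − (2)·(16) = 8
since m = R²·8 − 8²:  R² = (64 + 1288) / 8 = 169
R = √169 = 13  ⇒  r_B = 13 − 5 = 8

rB=8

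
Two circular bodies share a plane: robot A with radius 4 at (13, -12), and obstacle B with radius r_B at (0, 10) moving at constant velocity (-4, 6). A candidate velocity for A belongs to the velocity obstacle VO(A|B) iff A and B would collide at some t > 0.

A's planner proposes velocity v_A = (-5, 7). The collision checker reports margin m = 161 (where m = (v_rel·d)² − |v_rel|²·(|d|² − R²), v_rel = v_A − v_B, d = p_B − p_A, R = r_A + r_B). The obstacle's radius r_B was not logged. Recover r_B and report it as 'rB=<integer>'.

m = 161
d = (-13, 22);  v_rel = (-1, 1),  |v_rel|² = 2
v_rel×d = (-1)·(22) − (1)·(-13) = -9
since m = R²·2 − (-9)²:  R² = (81 + 161) / 2 = 121
R = √121 = 11  ⇒  r_B = 11 − 4 = 7

rB=7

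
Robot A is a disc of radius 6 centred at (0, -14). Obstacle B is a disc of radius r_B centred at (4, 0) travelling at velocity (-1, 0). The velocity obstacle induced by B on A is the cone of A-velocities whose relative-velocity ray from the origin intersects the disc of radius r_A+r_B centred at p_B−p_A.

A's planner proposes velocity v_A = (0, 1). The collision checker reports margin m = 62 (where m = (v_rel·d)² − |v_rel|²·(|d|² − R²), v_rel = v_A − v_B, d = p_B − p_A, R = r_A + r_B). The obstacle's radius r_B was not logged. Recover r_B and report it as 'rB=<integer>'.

m = 62
d = (4, 14);  v_rel = (1, 1),  |v_rel|² = 2
v_rel×d = (1)·(14) − (1)·(4) = 10
since m = R²·2 − 10²:  R² = (100 + 62) / 2 = 81
R = √81 = 9  ⇒  r_B = 9 − 6 = 3

rB=3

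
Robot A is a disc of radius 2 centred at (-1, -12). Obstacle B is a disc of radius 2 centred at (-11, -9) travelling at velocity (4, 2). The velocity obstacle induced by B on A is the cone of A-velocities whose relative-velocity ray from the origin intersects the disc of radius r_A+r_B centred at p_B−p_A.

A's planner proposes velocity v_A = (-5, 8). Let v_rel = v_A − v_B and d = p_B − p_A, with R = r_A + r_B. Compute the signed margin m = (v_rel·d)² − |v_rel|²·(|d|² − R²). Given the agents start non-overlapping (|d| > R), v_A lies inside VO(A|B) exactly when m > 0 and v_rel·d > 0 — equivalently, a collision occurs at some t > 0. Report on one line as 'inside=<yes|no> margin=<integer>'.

d = (-10, 3),  |d|² = 109;  R = 2+2 = 4,  c = 109−4² = 93
v_rel = (-9, 6),  |v_rel|² = 117;  v_rel·d = (-9)·(-10) + (6)·(3) = 108
117·t² − 216·t + 93 = 0  ⇒  m = 108² − 117·93 = 783
m = 783 > 0,  v_rel·d = 108 > 0  ⇒  inside

inside=yes margin=783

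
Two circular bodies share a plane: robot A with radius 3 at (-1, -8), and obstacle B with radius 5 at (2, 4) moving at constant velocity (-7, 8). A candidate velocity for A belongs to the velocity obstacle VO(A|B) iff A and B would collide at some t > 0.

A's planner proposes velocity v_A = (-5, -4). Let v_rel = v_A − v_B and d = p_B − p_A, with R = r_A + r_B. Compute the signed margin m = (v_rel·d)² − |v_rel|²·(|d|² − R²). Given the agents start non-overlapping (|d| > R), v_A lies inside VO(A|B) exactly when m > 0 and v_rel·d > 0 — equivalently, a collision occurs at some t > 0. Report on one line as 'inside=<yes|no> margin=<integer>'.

d = (3, 12),  |d|² = 153;  R = 3+5 = 8,  c = 153−8² = 89
v_rel = (2, -12),  |v_rel|² = 148;  v_rel·d = (2)·(3) + (-12)·(12) = -138
148·t² + 276·t + 89 = 0  ⇒  m = (-138)² − 148·89 = 5872
m = 5872 > 0,  v_rel·d = -138 < 0  ⇒  outside

inside=no margin=5872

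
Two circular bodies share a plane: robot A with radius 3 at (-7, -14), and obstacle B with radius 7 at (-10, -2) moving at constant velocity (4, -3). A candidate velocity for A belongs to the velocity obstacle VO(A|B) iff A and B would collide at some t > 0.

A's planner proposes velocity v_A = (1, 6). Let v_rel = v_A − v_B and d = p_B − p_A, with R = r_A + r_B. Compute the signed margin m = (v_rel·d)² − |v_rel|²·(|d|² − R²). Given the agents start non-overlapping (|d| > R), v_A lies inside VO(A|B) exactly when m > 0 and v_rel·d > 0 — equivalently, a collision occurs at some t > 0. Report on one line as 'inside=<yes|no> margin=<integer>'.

d = (-3, 12),  |d|² = 153;  R = 3+7 = 10,  c = 153−10² = 53
v_rel = (-3, 9),  |v_rel|² = 90;  v_rel·d = (-3)·(-3) + (9)·(12) = 117
90·t² − 234·t + 53 = 0  ⇒  m = 117² − 90·53 = 8919
m = 8919 > 0,  v_rel·d = 117 > 0  ⇒  inside

inside=yes margin=8919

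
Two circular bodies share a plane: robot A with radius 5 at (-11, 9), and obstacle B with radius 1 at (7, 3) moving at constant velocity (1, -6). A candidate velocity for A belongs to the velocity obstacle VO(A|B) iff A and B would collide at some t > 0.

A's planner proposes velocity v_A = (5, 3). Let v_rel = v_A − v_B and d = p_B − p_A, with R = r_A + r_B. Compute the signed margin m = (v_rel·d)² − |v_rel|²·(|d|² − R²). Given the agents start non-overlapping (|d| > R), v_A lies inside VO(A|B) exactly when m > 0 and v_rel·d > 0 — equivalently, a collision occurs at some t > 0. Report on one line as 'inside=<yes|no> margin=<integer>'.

d = (18, -6),  |d|² = 360;  R = 5+1 = 6,  c = 360−6² = 324
v_rel = (4, 9),  |v_rel|² = 97;  v_rel·d = (4)·(18) + (9)·(-6) = 18
97·t² − 36·t + 324 = 0  ⇒  m = 18² − 97·324 = -31104
m = -31104 < 0,  v_rel·d = 18 > 0  ⇒  outside

inside=no margin=-31104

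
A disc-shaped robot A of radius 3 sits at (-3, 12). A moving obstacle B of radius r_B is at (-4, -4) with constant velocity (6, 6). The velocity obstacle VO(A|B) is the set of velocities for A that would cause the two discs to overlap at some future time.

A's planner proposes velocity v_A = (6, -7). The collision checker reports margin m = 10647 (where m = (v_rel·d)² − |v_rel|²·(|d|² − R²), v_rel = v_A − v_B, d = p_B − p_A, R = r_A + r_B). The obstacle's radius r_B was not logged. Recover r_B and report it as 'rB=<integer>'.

m = 10647
d = (-1, -16);  v_rel = (0, -13),  |v_rel|² = 169
v_rel×d = (0)·(-16) − (-13)·(-1) = -13
since m = R²·169 − (-13)²:  R² = (169 + 10647) / 169 = 64
R = √64 = 8  ⇒  r_B = 8 − 3 = 5

rB=5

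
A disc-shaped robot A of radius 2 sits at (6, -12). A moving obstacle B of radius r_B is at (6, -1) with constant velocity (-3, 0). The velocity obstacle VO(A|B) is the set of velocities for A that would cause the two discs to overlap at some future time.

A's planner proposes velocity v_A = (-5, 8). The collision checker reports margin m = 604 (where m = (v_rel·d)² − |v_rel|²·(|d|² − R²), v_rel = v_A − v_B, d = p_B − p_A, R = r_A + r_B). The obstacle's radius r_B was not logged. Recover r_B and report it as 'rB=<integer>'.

m = 604
d = (0, 11);  v_rel = (-2, 8),  |v_rel|² = 68
v_rel×d = (-2)·(11) − (8)·(0) = -22
since m = R²·68 − (-22)²:  R² = (484 + 604) / 68 = 16
R = √16 = 4  ⇒  r_B = 4 − 2 = 2

rB=2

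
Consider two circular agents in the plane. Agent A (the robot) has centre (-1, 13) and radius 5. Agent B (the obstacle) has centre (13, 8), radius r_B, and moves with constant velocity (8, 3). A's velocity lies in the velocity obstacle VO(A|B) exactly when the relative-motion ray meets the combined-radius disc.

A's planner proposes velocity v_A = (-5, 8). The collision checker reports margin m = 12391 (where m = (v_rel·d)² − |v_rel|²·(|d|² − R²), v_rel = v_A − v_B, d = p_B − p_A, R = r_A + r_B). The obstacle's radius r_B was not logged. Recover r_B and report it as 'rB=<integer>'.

m = 12391
d = (14, -5);  v_rel = (-13, 5),  |v_rel|² = 194
v_rel×d = (-13)·(-5) − (5)·(14) = -5
since m = R²·194 − (-5)²:  R² = (25 + 12391) / 194 = 64
R = √64 = 8  ⇒  r_B = 8 − 5 = 3

rB=3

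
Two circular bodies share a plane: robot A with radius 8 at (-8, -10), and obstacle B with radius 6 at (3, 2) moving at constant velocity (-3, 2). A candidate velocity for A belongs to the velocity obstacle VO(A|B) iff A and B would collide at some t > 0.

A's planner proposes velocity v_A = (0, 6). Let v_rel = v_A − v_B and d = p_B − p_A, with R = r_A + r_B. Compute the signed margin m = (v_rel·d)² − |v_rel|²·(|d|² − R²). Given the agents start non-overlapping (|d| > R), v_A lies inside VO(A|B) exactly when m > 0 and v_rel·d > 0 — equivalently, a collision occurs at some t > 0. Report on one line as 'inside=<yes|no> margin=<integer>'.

d = (11, 12),  |d|² = 265;  R = 8+6 = 14,  c = 265−14² = 69
v_rel = (3, 4),  |v_rel|² = 25;  v_rel·d = (3)·(11) + (4)·(12) = 81
25·t² − 162·t + 69 = 0  ⇒  m = 81² − 25·69 = 4836
m = 4836 > 0,  v_rel·d = 81 > 0  ⇒  inside

inside=yes margin=4836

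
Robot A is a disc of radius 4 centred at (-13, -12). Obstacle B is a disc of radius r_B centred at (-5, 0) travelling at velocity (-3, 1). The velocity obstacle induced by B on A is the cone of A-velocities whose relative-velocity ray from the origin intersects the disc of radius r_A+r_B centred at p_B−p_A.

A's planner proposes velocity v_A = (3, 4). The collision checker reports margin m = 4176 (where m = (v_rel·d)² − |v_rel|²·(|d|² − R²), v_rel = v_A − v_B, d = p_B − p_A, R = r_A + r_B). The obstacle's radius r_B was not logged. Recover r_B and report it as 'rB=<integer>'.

m = 4176
d = (8, 12);  v_rel = (6, 3),  |v_rel|² = 45
v_rel×d = (6)·(12) − (3)·(8) = 48
since m = R²·45 − 48²:  R² = (2304 + 4176) / 45 = 144
R = √144 = 12  ⇒  r_B = 12 − 4 = 8

rB=8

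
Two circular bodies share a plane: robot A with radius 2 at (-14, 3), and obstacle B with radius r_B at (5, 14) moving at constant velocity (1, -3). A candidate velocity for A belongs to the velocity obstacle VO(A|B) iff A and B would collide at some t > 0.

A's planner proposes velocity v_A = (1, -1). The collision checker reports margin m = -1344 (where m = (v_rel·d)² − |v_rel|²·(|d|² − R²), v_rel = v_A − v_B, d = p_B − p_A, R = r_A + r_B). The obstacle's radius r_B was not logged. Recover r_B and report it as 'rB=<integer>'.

m = -1344
d = (19, 11);  v_rel = (0, 2),  |v_rel|² = 4
v_rel×d = (0)·(11) − (2)·(19) = -38
since m = R²·4 − (-38)²:  R² = (1444 + -1344) / 4 = 25
R = √25 = 5  ⇒  r_B = 5 − 2 = 3

rB=3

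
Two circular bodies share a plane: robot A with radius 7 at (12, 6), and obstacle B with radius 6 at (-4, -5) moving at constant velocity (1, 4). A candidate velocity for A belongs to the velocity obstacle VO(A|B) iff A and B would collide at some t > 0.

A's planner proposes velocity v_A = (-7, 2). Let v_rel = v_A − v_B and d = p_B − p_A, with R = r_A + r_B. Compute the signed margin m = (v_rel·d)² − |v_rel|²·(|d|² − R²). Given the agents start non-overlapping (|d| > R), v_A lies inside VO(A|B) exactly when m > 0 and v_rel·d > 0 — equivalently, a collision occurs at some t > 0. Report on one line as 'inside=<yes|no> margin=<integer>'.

d = (-16, -11),  |d|² = 377;  R = 7+6 = 13,  c = 377−13² = 208
v_rel = (-8, -2),  |v_rel|² = 68;  v_rel·d = (-8)·(-16) + (-2)·(-11) = 150
68·t² − 300·t + 208 = 0  ⇒  m = 150² − 68·208 = 8356
m = 8356 > 0,  v_rel·d = 150 > 0  ⇒  inside

inside=yes margin=8356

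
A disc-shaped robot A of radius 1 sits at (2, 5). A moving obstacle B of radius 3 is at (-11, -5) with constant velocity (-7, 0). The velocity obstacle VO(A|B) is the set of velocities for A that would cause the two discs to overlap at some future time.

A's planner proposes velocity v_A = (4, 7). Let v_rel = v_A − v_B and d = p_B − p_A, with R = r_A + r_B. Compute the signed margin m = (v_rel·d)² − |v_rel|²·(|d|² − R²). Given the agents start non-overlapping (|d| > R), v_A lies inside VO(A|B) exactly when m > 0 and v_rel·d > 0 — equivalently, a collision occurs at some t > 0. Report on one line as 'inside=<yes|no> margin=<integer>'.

d = (-13, -10),  |d|² = 269;  R = 1+3 = 4,  c = 269−4² = 253
v_rel = (11, 7),  |v_rel|² = 170;  v_rel·d = (11)·(-13) + (7)·(-10) = -213
170·t² + 426·t + 253 = 0  ⇒  m = (-213)² − 170·253 = 2359
m = 2359 > 0,  v_rel·d = -213 < 0  ⇒  outside

inside=no margin=2359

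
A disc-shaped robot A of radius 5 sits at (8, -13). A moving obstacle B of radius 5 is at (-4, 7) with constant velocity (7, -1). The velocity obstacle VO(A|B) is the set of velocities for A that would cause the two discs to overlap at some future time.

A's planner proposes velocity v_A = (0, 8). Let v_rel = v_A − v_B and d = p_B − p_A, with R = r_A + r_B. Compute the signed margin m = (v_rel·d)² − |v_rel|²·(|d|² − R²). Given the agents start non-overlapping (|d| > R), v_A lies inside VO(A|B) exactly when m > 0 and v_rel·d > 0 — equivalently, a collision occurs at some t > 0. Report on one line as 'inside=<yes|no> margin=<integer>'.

d = (-12, 20),  |d|² = 544;  R = 5+5 = 10,  c = 544−10² = 444
v_rel = (-7, 9),  |v_rel|² = 130;  v_rel·d = (-7)·(-12) + (9)·(20) = 264
130·t² − 528·t + 444 = 0  ⇒  m = 264² − 130·444 = 11976
m = 11976 > 0,  v_rel·d = 264 > 0  ⇒  inside

inside=yes margin=11976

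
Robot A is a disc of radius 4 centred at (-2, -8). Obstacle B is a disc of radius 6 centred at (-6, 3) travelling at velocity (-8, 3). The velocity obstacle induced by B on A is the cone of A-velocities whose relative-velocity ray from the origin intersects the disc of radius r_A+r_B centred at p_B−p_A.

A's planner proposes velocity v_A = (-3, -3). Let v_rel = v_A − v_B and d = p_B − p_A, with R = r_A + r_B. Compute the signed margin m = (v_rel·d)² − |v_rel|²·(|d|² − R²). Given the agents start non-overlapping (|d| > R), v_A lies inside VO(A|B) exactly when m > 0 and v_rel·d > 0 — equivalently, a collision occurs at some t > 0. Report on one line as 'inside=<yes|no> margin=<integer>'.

d = (-4, 11),  |d|² = 137;  R = 4+6 = 10,  c = 137−10² = 37
v_rel = (5, -6),  |v_rel|² = 61;  v_rel·d = (5)·(-4) + (-6)·(11) = -86
61·t² + 172·t + 37 = 0  ⇒  m = (-86)² − 61·37 = 5139
m = 5139 > 0,  v_rel·d = -86 < 0  ⇒  outside

inside=no margin=5139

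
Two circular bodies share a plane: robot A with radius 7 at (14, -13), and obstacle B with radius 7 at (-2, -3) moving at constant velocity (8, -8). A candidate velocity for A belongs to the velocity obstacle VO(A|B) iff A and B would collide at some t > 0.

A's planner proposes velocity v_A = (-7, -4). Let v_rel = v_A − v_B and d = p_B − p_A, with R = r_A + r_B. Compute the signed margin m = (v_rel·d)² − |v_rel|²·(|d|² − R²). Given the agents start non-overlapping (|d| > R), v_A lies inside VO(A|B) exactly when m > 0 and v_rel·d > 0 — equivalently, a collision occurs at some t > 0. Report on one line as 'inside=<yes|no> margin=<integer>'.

d = (-16, 10),  |d|² = 356;  R = 7+7 = 14,  c = 356−14² = 160
v_rel = (-15, 4),  |v_rel|² = 241;  v_rel·d = (-15)·(-16) + (4)·(10) = 280
241·t² − 560·t + 160 = 0  ⇒  m = 280² − 241·160 = 39840
m = 39840 > 0,  v_rel·d = 280 > 0  ⇒  inside

inside=yes margin=39840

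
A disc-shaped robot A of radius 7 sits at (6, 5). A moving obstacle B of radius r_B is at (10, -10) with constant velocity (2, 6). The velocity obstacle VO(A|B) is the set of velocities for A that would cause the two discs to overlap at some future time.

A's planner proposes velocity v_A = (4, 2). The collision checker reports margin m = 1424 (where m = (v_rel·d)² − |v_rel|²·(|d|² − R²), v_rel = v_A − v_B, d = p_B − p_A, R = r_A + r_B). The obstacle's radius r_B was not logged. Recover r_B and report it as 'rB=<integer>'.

m = 1424
d = (4, -15);  v_rel = (2, -4),  |v_rel|² = 20
v_rel×d = (2)·(-15) − (-4)·(4) = -14
since m = R²·20 − (-14)²:  R² = (196 + 1424) / 20 = 81
R = √81 = 9  ⇒  r_B = 9 − 7 = 2

rB=2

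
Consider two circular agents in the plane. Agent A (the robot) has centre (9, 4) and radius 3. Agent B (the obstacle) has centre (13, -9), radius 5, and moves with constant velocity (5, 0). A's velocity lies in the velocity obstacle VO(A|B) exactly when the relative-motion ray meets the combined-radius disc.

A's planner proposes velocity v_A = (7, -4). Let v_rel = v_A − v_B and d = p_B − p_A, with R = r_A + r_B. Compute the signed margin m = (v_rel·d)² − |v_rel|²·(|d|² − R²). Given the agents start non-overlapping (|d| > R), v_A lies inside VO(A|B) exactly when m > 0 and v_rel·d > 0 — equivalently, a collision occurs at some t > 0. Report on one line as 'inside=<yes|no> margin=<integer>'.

d = (4, -13),  |d|² = 185;  R = 3+5 = 8,  c = 185−8² = 121
v_rel = (2, -4),  |v_rel|² = 20;  v_rel·d = (2)·(4) + (-4)·(-13) = 60
20·t² − 120·t + 121 = 0  ⇒  m = 60² − 20·121 = 1180
m = 1180 > 0,  v_rel·d = 60 > 0  ⇒  inside

inside=yes margin=1180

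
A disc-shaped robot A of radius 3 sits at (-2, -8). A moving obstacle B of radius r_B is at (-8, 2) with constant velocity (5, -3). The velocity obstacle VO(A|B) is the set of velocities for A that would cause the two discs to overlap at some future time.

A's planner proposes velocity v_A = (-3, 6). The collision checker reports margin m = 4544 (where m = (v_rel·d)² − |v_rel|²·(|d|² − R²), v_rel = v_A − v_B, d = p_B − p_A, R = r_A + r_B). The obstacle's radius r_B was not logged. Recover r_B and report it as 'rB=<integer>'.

m = 4544
d = (-6, 10);  v_rel = (-8, 9),  |v_rel|² = 145
v_rel×d = (-8)·(10) − (9)·(-6) = -26
since m = R²·145 − (-26)²:  R² = (676 + 4544) / 145 = 36
R = √36 = 6  ⇒  r_B = 6 − 3 = 3

rB=3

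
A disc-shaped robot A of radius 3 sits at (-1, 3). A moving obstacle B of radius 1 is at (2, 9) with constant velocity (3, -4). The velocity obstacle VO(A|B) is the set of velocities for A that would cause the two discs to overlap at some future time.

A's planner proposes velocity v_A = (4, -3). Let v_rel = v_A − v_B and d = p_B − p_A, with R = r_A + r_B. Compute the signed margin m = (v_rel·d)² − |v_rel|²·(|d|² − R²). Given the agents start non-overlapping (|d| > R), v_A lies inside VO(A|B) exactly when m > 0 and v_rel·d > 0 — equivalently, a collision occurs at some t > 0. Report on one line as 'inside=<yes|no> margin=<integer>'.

d = (3, 6),  |d|² = 45;  R = 3+1 = 4,  c = 45−4² = 29
v_rel = (1, 1),  |v_rel|² = 2;  v_rel·d = (1)·(3) + (1)·(6) = 9
2·t² − 18·t + 29 = 0  ⇒  m = 9² − 2·29 = 23
m = 23 > 0,  v_rel·d = 9 > 0  ⇒  inside

inside=yes margin=23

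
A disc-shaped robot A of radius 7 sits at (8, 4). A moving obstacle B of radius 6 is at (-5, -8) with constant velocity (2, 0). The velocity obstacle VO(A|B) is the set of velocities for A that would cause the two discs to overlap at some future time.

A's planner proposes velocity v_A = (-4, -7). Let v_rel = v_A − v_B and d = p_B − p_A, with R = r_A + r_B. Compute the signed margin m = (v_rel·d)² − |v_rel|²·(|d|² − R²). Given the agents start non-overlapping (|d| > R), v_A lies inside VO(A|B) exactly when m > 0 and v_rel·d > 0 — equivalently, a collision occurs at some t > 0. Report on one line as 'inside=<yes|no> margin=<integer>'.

d = (-13, -12),  |d|² = 313;  R = 7+6 = 13,  c = 313−13² = 144
v_rel = (-6, -7),  |v_rel|² = 85;  v_rel·d = (-6)·(-13) + (-7)·(-12) = 162
85·t² − 324·t + 144 = 0  ⇒  m = 162² − 85·144 = 14004
m = 14004 > 0,  v_rel·d = 162 > 0  ⇒  inside

inside=yes margin=14004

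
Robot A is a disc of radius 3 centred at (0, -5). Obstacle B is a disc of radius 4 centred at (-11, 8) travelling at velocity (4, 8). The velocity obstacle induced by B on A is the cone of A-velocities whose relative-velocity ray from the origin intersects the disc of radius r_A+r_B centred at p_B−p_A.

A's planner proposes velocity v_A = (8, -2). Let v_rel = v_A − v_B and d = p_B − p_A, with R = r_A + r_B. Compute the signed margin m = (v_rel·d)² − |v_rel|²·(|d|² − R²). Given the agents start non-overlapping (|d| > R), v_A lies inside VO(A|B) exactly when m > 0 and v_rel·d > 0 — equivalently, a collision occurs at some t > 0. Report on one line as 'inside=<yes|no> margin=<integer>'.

d = (-11, 13),  |d|² = 290;  R = 3+4 = 7,  c = 290−7² = 241
v_rel = (4, -10),  |v_rel|² = 116;  v_rel·d = (4)·(-11) + (-10)·(13) = -174
116·t² + 348·t + 241 = 0  ⇒  m = (-174)² − 116·241 = 2320
m = 2320 > 0,  v_rel·d = -174 < 0  ⇒  outside

inside=no margin=2320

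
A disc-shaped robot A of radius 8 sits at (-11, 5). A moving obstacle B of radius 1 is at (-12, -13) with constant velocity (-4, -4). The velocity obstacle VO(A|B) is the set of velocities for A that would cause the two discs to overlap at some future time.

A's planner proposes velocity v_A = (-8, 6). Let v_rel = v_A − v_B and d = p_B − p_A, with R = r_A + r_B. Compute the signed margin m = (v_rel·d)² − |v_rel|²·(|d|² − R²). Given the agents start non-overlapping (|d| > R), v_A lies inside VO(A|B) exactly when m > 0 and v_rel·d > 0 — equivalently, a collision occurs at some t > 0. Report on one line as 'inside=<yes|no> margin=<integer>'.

d = (-1, -18),  |d|² = 325;  R = 8+1 = 9,  c = 325−9² = 244
v_rel = (-4, 10),  |v_rel|² = 116;  v_rel·d = (-4)·(-1) + (10)·(-18) = -176
116·t² + 352·t + 244 = 0  ⇒  m = (-176)² − 116·244 = 2672
m = 2672 > 0,  v_rel·d = -176 < 0  ⇒  outside

inside=no margin=2672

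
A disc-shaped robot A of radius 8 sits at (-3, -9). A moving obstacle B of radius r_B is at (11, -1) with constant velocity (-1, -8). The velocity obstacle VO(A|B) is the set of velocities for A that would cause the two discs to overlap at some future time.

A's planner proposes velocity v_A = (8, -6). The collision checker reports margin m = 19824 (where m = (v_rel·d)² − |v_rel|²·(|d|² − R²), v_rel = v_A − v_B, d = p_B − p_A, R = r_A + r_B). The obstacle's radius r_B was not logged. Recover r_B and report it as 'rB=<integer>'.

m = 19824
d = (14, 8);  v_rel = (9, 2),  |v_rel|² = 85
v_rel×d = (9)·(8) − (2)·(14) = 44
since m = R²·85 − 44²:  R² = (1936 + 19824) / 85 = 256
R = √256 = 16  ⇒  r_B = 16 − 8 = 8

rB=8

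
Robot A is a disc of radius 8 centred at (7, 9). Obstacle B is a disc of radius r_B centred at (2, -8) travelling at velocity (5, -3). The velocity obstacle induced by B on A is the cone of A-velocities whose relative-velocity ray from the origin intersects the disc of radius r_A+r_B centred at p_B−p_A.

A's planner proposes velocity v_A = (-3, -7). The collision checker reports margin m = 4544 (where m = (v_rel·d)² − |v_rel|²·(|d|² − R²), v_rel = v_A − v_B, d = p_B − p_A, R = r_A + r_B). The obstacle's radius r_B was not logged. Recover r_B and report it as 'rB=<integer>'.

m = 4544
d = (-5, -17);  v_rel = (-8, -4),  |v_rel|² = 80
v_rel×d = (-8)·(-17) − (-4)·(-5) = 116
since m = R²·80 − 116²:  R² = (13456 + 4544) / 80 = 225
R = √225 = 15  ⇒  r_B = 15 − 8 = 7

rB=7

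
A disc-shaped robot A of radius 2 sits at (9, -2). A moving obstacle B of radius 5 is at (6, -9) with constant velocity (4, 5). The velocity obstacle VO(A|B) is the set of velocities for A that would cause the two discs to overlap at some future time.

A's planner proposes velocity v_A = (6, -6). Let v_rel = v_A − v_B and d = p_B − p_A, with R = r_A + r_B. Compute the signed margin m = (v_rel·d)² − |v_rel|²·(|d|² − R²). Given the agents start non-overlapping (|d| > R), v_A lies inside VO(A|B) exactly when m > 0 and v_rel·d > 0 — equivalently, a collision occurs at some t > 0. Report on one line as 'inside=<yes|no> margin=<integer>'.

d = (-3, -7),  |d|² = 58;  R = 2+5 = 7,  c = 58−7² = 9
v_rel = (2, -11),  |v_rel|² = 125;  v_rel·d = (2)·(-3) + (-11)·(-7) = 71
125·t² − 142·t + 9 = 0  ⇒  m = 71² − 125·9 = 3916
m = 3916 > 0,  v_rel·d = 71 > 0  ⇒  inside

inside=yes margin=3916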